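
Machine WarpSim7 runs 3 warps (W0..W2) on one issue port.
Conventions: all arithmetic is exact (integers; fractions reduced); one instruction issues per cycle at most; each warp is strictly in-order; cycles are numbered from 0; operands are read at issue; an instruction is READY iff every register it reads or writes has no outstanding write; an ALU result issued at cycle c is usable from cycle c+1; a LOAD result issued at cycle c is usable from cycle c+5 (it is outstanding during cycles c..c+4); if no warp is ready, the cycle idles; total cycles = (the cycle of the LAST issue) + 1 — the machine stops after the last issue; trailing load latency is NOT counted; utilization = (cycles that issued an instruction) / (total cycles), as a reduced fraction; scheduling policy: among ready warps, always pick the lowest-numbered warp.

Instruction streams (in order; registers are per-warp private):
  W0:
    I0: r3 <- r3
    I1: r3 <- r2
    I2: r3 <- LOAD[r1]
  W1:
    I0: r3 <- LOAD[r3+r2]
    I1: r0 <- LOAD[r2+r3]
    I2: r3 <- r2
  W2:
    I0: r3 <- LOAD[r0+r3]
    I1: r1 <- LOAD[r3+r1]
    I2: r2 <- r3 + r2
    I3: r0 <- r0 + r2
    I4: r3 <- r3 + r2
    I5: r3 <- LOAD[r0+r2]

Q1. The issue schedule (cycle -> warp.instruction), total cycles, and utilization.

cycle 0: W0.I0
cycle 1: W0.I1
cycle 2: W0.I2
cycle 3: W1.I0
cycle 4: W2.I0
cycle 5: idle
cycle 6: idle
cycle 7: idle
cycle 8: W1.I1
cycle 9: W1.I2
cycle 10: W2.I1
cycle 11: W2.I2
cycle 12: W2.I3
cycle 13: W2.I4
cycle 14: W2.I5

Answer: 15 cycles, utilization 4/5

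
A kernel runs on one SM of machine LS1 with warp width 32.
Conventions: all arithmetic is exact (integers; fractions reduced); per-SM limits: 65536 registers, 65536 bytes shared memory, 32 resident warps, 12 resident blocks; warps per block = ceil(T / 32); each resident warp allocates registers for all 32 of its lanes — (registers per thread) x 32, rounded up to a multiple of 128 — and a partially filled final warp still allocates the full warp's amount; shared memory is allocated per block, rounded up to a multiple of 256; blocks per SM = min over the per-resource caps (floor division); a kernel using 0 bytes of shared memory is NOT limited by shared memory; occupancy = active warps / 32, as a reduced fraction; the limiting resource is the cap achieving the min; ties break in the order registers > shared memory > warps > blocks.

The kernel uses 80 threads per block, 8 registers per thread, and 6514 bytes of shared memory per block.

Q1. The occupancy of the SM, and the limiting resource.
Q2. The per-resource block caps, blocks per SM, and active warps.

Answer: occupancy 27/32, limited by shared memory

registers: 85 blocks
shared memory: 9 blocks
warps: 10 blocks
blocks: 12 blocks

Answer: 9 blocks, 27 active warps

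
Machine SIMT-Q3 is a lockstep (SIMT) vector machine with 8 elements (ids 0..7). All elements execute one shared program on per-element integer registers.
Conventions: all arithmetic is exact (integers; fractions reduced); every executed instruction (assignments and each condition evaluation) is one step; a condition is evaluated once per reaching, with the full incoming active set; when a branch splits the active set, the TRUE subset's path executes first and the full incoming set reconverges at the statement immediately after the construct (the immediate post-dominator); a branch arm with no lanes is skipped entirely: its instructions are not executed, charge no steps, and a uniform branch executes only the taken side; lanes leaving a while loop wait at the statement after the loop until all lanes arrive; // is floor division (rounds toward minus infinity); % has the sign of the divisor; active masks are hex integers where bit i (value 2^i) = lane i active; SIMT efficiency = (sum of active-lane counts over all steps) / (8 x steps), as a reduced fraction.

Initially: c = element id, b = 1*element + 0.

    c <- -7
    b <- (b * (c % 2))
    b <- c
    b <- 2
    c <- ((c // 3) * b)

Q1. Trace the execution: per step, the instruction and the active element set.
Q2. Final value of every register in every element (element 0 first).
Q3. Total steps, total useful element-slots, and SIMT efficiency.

step 0: c <- -7                      0xff
step 1: b <- (b * (c % 2))           0xff
step 2: b <- c                       0xff
step 3: b <- 2                       0xff
step 4: c <- ((c // 3) * b)          0xff

Answer: 5 steps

c: -6,-6,-6,-6,-6,-6,-6,-6
b: 2,2,2,2,2,2,2,2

steps = 5; useful = 40; efficiency = 40/40 = 1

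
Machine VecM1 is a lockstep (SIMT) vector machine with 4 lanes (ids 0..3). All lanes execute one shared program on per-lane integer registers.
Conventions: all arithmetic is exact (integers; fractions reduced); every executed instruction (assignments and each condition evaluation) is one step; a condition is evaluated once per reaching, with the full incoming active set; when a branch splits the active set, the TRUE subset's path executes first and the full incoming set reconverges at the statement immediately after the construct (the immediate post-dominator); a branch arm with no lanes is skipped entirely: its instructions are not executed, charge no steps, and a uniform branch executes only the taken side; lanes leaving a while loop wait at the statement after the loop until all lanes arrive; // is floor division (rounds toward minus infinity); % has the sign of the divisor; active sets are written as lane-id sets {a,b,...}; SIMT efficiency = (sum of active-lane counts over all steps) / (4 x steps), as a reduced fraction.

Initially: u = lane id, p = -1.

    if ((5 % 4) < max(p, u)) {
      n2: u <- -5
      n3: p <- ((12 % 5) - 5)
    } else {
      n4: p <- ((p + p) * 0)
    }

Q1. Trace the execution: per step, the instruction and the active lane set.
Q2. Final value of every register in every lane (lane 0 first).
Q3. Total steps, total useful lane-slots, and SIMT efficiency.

step 0: eval ((5 % 4) < max(p, u))   {0,1,2,3}
step 1: u <- -5                      {2,3}
step 2: p <- ((12 % 5) - 5)          {2,3}
step 3: p <- ((p + p) * 0)           {0,1}

Answer: 4 steps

u: 0,1,-5,-5
p: 0,0,-3,-3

steps = 4; useful = 10; efficiency = 10/16 = 5/8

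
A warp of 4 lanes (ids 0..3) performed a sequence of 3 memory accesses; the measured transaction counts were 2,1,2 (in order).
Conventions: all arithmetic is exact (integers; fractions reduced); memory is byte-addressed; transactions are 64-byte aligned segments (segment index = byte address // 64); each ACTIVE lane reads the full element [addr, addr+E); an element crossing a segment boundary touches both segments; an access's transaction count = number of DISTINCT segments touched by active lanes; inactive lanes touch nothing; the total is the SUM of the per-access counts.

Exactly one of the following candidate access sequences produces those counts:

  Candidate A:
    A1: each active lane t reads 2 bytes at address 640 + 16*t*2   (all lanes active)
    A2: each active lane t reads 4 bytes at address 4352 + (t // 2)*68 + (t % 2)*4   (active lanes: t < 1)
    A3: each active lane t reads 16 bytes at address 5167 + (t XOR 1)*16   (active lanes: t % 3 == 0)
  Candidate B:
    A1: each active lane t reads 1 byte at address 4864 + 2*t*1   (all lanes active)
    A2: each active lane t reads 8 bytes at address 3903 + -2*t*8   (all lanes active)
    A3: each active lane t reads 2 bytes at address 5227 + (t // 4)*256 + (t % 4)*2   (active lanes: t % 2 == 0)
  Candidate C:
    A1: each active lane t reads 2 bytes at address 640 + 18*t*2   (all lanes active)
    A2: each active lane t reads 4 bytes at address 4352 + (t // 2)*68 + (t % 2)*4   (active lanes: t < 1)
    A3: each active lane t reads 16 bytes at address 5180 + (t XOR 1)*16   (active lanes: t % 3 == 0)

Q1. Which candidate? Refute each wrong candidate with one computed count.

B: A1 gives 1 transaction, not 2
C: A3 gives 1 transaction, not 2
A: all counts match (2,1,2)

Answer: A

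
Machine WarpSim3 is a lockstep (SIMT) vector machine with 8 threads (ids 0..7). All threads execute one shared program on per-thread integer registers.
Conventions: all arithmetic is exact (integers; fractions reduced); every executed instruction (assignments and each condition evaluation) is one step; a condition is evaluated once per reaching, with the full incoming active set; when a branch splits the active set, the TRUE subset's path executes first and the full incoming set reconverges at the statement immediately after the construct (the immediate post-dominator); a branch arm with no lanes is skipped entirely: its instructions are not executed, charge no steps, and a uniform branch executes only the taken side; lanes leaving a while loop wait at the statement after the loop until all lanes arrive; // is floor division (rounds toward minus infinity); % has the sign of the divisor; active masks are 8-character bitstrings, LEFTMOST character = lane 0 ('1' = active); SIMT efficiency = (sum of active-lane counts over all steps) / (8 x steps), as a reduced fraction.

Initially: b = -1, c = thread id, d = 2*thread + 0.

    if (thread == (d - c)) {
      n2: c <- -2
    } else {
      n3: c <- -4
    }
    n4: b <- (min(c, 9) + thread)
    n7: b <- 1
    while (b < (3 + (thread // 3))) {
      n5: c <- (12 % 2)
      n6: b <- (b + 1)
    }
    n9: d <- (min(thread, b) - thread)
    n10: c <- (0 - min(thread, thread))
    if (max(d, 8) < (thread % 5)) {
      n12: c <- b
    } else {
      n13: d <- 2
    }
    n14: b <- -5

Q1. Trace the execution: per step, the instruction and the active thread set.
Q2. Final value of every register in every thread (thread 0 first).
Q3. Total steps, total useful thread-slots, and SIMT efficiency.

step 0: eval (thread == (d - c))     11111111
step 1: c <- -2                      11111111
step 2: b <- (min(c, 9) + thread)    11111111
step 3: b <- 1                       11111111
step 4: eval (b < (3 + (thread // 3))) 11111111
step 5: c <- (12 % 2)                11111111
step 6: b <- (b + 1)                 11111111
step 7: eval (b < (3 + (thread // 3))) 11111111
step 8: c <- (12 % 2)                11111111
step 9: b <- (b + 1)                 11111111
step 10: eval (b < (3 + (thread // 3))) 11111111
step 11: c <- (12 % 2)                00011111
step 12: b <- (b + 1)                 00011111
step 13: eval (b < (3 + (thread // 3))) 00011111
step 14: c <- (12 % 2)                00000011
step 15: b <- (b + 1)                 00000011
step 16: eval (b < (3 + (thread // 3))) 00000011
step 17: d <- (min(thread, b) - thread) 11111111
step 18: c <- (0 - min(thread, thread)) 11111111
step 19: eval (max(d, 8) < (thread % 5)) 11111111
step 20: d <- 2                       11111111
step 21: b <- -5                      11111111

Answer: 22 steps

b: -5,-5,-5,-5,-5,-5,-5,-5
c: 0,-1,-2,-3,-4,-5,-6,-7
d: 2,2,2,2,2,2,2,2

steps = 22; useful = 149; efficiency = 149/176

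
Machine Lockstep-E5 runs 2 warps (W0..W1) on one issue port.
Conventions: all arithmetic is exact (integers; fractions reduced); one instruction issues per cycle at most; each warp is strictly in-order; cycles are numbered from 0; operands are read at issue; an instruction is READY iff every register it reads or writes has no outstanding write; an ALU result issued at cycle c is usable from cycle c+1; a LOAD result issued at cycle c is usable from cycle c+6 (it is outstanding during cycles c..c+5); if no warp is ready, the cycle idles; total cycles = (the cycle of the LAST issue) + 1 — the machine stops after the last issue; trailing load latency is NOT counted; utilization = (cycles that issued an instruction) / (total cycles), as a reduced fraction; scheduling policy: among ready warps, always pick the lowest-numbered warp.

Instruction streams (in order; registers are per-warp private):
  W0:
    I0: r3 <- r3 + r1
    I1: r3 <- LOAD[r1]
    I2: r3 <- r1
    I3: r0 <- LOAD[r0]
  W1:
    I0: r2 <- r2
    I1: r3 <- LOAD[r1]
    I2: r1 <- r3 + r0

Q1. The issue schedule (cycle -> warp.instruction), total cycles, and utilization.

cycle 0: W0.I0
cycle 1: W0.I1
cycle 2: W1.I0
cycle 3: W1.I1
cycle 4: idle
cycle 5: idle
cycle 6: idle
cycle 7: W0.I2
cycle 8: W0.I3
cycle 9: W1.I2

Answer: 10 cycles, utilization 7/10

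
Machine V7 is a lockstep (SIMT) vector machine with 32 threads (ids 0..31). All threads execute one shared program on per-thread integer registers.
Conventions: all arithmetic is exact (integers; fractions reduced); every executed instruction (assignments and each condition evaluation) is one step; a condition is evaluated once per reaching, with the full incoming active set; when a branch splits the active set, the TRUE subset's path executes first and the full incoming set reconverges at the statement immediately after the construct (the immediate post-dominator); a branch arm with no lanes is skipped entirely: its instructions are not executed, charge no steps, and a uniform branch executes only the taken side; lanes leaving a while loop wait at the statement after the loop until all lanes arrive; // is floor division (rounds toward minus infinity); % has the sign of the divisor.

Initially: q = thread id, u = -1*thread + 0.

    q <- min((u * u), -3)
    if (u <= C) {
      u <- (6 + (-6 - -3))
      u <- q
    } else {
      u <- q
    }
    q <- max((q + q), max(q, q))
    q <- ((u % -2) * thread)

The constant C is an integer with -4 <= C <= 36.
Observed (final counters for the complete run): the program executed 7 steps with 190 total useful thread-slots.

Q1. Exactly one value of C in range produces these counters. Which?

Answer: C = -2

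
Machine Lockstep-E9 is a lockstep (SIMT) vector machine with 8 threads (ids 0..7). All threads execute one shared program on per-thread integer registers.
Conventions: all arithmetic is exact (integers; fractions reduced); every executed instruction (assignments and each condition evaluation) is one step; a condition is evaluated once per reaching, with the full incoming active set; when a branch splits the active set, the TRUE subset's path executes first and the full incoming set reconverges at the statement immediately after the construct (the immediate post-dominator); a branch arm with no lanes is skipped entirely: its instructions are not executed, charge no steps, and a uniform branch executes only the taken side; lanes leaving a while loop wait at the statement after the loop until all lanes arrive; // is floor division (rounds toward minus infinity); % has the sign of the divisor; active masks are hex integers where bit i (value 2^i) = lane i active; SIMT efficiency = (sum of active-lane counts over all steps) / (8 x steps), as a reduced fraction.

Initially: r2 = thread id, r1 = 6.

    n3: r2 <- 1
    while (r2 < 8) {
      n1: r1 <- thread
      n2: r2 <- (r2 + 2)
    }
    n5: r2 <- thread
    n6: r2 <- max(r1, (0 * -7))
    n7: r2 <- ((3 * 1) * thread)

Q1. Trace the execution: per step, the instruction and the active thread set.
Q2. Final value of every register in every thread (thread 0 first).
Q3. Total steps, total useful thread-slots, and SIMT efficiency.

step 0: r2 <- 1                      0xff
step 1: eval (r2 < 8)                0xff
step 2: r1 <- thread                 0xff
step 3: r2 <- (r2 + 2)               0xff
step 4: eval (r2 < 8)                0xff
step 5: r1 <- thread                 0xff
step 6: r2 <- (r2 + 2)               0xff
step 7: eval (r2 < 8)                0xff
step 8: r1 <- thread                 0xff
step 9: r2 <- (r2 + 2)               0xff
step 10: eval (r2 < 8)                0xff
step 11: r1 <- thread                 0xff
step 12: r2 <- (r2 + 2)               0xff
step 13: eval (r2 < 8)                0xff
step 14: r2 <- thread                 0xff
step 15: r2 <- max(r1, (0 * -7))      0xff
step 16: r2 <- ((3 * 1) * thread)     0xff

Answer: 17 steps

r2: 0,3,6,9,12,15,18,21
r1: 0,1,2,3,4,5,6,7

steps = 17; useful = 136; efficiency = 136/136 = 1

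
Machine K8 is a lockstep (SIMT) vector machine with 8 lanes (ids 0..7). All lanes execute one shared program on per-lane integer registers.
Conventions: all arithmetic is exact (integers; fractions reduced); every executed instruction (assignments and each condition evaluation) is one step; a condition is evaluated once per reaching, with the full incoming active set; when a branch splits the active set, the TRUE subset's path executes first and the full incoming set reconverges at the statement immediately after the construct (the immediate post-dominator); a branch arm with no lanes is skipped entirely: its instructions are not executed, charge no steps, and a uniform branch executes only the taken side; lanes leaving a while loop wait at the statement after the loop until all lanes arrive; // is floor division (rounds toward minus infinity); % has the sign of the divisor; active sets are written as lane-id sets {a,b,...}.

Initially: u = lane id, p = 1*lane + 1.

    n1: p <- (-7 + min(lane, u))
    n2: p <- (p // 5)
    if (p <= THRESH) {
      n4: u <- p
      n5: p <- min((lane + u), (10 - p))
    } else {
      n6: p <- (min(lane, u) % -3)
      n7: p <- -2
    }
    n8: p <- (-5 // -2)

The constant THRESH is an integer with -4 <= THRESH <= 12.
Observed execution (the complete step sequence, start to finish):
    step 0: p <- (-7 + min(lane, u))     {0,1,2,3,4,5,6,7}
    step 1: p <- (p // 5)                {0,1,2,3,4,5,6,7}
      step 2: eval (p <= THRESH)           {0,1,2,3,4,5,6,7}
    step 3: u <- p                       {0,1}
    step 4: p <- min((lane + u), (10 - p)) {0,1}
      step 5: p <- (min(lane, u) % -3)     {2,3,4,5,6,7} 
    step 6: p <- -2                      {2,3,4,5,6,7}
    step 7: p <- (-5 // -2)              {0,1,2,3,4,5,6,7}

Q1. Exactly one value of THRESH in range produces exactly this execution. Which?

Answer: THRESH = -2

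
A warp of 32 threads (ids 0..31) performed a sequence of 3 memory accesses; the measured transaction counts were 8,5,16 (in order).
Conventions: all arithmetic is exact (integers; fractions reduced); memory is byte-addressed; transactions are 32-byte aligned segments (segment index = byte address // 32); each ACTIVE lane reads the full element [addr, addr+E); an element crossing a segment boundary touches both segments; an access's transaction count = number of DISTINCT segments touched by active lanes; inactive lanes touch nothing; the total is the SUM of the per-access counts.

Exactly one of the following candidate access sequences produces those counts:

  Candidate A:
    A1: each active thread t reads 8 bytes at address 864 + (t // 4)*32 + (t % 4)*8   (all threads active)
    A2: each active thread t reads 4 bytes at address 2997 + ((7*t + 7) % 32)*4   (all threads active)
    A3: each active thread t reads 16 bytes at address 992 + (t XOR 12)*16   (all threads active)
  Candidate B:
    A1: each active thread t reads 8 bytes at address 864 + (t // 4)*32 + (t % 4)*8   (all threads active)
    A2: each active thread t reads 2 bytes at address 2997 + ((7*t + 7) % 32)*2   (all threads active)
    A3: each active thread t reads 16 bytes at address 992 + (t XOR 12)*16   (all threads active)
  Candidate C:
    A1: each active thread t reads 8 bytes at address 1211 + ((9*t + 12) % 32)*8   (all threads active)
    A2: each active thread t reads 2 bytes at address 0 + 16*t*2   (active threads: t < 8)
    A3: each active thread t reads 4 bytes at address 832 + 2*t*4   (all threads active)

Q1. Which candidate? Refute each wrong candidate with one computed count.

B: A2 gives 3 transactions, not 5
C: A1 gives 9 transactions, not 8
A: all counts match (8,5,16)

Answer: A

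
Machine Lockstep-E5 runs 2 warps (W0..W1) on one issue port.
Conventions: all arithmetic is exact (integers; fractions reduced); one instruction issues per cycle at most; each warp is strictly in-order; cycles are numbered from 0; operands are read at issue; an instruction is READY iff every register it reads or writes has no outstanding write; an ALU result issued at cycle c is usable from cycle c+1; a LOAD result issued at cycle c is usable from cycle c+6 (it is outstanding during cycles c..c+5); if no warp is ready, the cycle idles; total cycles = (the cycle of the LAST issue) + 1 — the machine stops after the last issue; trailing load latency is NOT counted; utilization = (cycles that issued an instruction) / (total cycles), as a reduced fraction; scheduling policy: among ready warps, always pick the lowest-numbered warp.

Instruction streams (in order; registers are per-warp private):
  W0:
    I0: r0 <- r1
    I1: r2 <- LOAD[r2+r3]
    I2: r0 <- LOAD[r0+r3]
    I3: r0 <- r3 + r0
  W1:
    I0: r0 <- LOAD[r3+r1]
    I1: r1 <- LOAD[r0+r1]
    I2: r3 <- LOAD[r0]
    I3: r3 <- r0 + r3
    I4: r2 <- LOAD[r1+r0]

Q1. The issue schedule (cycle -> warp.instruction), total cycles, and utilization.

cycle 0: W0.I0
cycle 1: W0.I1
cycle 2: W0.I2
cycle 3: W1.I0
cycle 4: idle
cycle 5: idle
cycle 6: idle
cycle 7: idle
cycle 8: W0.I3
cycle 9: W1.I1
cycle 10: W1.I2
cycle 11: idle
cycle 12: idle
cycle 13: idle
cycle 14: idle
cycle 15: idle
cycle 16: W1.I3
cycle 17: W1.I4

Answer: 18 cycles, utilization 1/2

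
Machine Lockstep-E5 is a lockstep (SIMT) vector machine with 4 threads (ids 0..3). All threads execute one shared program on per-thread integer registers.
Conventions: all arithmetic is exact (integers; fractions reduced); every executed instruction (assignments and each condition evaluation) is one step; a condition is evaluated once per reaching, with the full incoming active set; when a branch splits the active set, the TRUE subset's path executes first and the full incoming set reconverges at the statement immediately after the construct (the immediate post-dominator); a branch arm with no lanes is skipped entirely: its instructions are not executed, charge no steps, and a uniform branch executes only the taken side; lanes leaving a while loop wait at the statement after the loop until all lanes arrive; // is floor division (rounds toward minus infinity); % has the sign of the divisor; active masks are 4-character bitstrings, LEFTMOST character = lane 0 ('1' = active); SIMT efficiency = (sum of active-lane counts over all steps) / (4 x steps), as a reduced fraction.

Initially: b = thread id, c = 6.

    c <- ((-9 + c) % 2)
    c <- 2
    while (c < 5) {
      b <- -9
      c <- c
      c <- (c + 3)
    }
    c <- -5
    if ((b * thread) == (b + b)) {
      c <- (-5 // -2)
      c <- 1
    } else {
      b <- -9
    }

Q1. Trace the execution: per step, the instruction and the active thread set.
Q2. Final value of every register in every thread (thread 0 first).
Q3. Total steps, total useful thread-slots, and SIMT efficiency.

step 0: c <- ((-9 + c) % 2)          1111
step 1: c <- 2                       1111
step 2: eval (c < 5)                 1111
step 3: b <- -9                      1111
step 4: c <- c                       1111
step 5: c <- (c + 3)                 1111
step 6: eval (c < 5)                 1111
step 7: c <- -5                      1111
step 8: eval ((b * thread) == (b + b)) 1111
step 9: c <- (-5 // -2)              0010
step 10: c <- 1                       0010
step 11: b <- -9                      1101

Answer: 12 steps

b: -9,-9,-9,-9
c: -5,-5,1,-5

steps = 12; useful = 41; efficiency = 41/48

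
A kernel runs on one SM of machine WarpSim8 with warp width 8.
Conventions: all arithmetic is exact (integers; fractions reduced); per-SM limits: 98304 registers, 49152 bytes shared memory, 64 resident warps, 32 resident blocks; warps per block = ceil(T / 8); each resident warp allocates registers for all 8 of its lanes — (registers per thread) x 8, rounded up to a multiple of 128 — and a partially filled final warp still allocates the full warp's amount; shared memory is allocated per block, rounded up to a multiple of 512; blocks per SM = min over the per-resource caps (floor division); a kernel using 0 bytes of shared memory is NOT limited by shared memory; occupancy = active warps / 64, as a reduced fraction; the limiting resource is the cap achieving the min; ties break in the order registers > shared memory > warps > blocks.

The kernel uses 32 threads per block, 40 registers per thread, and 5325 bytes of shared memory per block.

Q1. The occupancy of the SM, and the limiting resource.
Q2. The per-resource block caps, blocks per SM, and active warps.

Answer: occupancy 1/2, limited by shared memory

registers: 64 blocks
shared memory: 8 blocks
warps: 16 blocks
blocks: 32 blocks

Answer: 8 blocks, 32 active warps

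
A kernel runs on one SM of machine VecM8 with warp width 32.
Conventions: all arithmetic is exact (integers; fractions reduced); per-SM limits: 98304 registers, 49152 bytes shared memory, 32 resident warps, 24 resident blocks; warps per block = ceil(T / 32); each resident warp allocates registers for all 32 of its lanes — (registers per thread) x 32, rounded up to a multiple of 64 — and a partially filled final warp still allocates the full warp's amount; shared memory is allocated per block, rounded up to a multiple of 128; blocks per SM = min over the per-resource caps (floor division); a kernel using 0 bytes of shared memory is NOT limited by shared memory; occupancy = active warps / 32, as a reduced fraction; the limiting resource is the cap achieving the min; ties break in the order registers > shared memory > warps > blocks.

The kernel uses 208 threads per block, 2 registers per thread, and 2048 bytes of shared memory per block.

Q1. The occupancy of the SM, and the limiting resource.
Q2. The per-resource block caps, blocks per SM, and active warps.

Answer: occupancy 7/8, limited by warps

registers: 219 blocks
shared memory: 24 blocks
warps: 4 blocks
blocks: 24 blocks

Answer: 4 blocks, 28 active warps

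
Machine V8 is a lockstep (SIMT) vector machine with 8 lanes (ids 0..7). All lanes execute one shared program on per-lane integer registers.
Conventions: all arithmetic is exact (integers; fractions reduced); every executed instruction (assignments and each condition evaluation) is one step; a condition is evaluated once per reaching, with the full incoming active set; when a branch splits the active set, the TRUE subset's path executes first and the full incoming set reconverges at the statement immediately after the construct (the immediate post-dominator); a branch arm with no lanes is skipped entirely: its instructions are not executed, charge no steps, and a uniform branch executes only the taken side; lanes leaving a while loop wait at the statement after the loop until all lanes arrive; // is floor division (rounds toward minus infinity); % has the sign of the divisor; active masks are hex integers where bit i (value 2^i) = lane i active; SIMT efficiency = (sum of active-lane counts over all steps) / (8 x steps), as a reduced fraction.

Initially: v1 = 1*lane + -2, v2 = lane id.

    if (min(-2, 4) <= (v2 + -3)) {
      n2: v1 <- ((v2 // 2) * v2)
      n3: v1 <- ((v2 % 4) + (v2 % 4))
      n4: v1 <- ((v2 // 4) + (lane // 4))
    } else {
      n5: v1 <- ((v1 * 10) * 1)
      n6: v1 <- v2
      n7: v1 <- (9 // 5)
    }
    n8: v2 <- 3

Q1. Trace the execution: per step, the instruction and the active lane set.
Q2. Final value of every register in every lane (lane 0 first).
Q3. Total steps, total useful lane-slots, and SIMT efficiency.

step 0: eval (min(-2, 4) <= (v2 + -3)) 0xff
step 1: v1 <- ((v2 // 2) * v2)       0xfe
step 2: v1 <- ((v2 % 4) + (v2 % 4))  0xfe
step 3: v1 <- ((v2 // 4) + (lane // 4)) 0xfe
step 4: v1 <- ((v1 * 10) * 1)        0x01
step 5: v1 <- v2                     0x01
step 6: v1 <- (9 // 5)               0x01
step 7: v2 <- 3                      0xff

Answer: 8 steps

v1: 1,0,0,0,2,2,2,2
v2: 3,3,3,3,3,3,3,3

steps = 8; useful = 40; efficiency = 40/64 = 5/8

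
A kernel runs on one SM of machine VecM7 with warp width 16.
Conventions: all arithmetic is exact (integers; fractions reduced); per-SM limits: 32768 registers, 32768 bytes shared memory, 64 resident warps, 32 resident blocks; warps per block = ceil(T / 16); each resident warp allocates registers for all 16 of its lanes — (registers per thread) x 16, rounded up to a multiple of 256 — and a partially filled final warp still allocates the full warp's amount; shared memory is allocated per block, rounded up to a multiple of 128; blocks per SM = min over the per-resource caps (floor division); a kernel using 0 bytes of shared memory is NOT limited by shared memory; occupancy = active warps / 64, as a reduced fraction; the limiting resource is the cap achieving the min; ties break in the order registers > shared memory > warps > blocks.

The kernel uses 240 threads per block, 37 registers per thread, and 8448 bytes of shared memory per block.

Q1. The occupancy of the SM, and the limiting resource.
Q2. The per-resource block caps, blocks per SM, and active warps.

Answer: occupancy 15/32, limited by registers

registers: 2 blocks
shared memory: 3 blocks
warps: 4 blocks
blocks: 32 blocks

Answer: 2 blocks, 30 active warps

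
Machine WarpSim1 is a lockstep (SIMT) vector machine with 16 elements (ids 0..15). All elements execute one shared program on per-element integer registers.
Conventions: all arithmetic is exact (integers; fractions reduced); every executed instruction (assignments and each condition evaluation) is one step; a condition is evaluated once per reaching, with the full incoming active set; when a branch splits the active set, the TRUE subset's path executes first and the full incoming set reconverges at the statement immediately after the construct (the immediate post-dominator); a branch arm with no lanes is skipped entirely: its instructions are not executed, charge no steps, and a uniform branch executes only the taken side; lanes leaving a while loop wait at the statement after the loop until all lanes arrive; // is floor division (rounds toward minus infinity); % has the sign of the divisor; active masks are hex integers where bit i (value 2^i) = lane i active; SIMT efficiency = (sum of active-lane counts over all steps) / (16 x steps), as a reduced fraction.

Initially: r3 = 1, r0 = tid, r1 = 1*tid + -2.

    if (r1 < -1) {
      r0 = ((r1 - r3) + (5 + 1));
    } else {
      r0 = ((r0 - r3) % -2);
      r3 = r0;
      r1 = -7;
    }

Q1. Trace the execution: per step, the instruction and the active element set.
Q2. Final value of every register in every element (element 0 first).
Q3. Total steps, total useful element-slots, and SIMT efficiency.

step 0: eval (r1 < -1)               0xffff
step 1: r0 <- ((r1 - r3) + (5 + 1))  0x0001
step 2: r0 <- ((r0 - r3) % -2)       0xfffe
step 3: r3 <- r0                     0xfffe
step 4: r1 <- -7                     0xfffe

Answer: 5 steps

r3: 1,0,-1,0,-1,0,-1,0,-1,0,-1,0,-1,0,-1,0
r0: 3,0,-1,0,-1,0,-1,0,-1,0,-1,0,-1,0,-1,0
r1: -2,-7,-7,-7,-7,-7,-7,-7,-7,-7,-7,-7,-7,-7,-7,-7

steps = 5; useful = 62; efficiency = 62/80 = 31/40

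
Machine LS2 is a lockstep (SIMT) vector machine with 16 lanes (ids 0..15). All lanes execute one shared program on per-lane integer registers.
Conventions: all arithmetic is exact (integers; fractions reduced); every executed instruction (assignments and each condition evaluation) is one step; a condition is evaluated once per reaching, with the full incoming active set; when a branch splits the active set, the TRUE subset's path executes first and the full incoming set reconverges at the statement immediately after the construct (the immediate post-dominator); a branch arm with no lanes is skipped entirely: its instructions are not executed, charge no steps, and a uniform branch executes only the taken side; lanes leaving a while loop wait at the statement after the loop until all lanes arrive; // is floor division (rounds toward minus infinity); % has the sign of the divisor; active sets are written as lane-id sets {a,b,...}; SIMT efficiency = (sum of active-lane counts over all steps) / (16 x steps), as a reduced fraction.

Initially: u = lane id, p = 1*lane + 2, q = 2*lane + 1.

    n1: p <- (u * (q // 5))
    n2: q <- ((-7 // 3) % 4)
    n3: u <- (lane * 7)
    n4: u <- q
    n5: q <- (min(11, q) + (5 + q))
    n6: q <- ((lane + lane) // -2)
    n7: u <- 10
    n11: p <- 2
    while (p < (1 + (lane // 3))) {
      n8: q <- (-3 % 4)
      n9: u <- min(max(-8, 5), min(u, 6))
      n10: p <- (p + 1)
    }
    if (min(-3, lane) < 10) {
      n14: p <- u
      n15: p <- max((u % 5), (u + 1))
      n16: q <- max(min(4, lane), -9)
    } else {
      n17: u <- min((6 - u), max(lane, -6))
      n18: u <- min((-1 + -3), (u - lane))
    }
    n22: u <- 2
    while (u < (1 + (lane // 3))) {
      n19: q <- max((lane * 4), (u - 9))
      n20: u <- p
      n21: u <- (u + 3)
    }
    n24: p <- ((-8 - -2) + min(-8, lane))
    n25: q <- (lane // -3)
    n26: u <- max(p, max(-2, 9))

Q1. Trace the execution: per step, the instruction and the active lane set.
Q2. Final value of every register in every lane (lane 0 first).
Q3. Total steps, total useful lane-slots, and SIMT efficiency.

step 0: p <- (u * (q // 5))          {0,1,2,3,4,5,6,7,8,9,10,11,12,13,14,15}
step 1: q <- ((-7 // 3) % 4)         {0,1,2,3,4,5,6,7,8,9,10,11,12,13,14,15}
step 2: u <- (lane * 7)              {0,1,2,3,4,5,6,7,8,9,10,11,12,13,14,15}
step 3: u <- q                       {0,1,2,3,4,5,6,7,8,9,10,11,12,13,14,15}
step 4: q <- (min(11, q) + (5 + q))  {0,1,2,3,4,5,6,7,8,9,10,11,12,13,14,15}
step 5: q <- ((lane + lane) // -2)   {0,1,2,3,4,5,6,7,8,9,10,11,12,13,14,15}
step 6: u <- 10                      {0,1,2,3,4,5,6,7,8,9,10,11,12,13,14,15}
step 7: p <- 2                       {0,1,2,3,4,5,6,7,8,9,10,11,12,13,14,15}
step 8: eval (p < (1 + (lane // 3))) {0,1,2,3,4,5,6,7,8,9,10,11,12,13,14,15}
step 9: q <- (-3 % 4)                {6,7,8,9,10,11,12,13,14,15}
step 10: u <- min(max(-8, 5), min(u, 6)) {6,7,8,9,10,11,12,13,14,15}
step 11: p <- (p + 1)                 {6,7,8,9,10,11,12,13,14,15}
step 12: eval (p < (1 + (lane // 3))) {6,7,8,9,10,11,12,13,14,15}
step 13: q <- (-3 % 4)                {9,10,11,12,13,14,15}
step 14: u <- min(max(-8, 5), min(u, 6)) {9,10,11,12,13,14,15}
step 15: p <- (p + 1)                 {9,10,11,12,13,14,15}
step 16: eval (p < (1 + (lane // 3))) {9,10,11,12,13,14,15}
step 17: q <- (-3 % 4)                {12,13,14,15}
step 18: u <- min(max(-8, 5), min(u, 6)) {12,13,14,15}
step 19: p <- (p + 1)                 {12,13,14,15}
step 20: eval (p < (1 + (lane // 3))) {12,13,14,15}
step 21: q <- (-3 % 4)                {15}
step 22: u <- min(max(-8, 5), min(u, 6)) {15}
step 23: p <- (p + 1)                 {15}
step 24: eval (p < (1 + (lane // 3))) {15}
step 25: eval (min(-3, lane) < 10)    {0,1,2,3,4,5,6,7,8,9,10,11,12,13,14,15}
step 26: p <- u                       {0,1,2,3,4,5,6,7,8,9,10,11,12,13,14,15}
step 27: p <- max((u % 5), (u + 1))   {0,1,2,3,4,5,6,7,8,9,10,11,12,13,14,15}
step 28: q <- max(min(4, lane), -9)   {0,1,2,3,4,5,6,7,8,9,10,11,12,13,14,15}
step 29: u <- 2                       {0,1,2,3,4,5,6,7,8,9,10,11,12,13,14,15}
step 30: eval (u < (1 + (lane // 3))) {0,1,2,3,4,5,6,7,8,9,10,11,12,13,14,15}
step 31: q <- max((lane * 4), (u - 9)) {6,7,8,9,10,11,12,13,14,15}
step 32: u <- p                       {6,7,8,9,10,11,12,13,14,15}
step 33: u <- (u + 3)                 {6,7,8,9,10,11,12,13,14,15}
step 34: eval (u < (1 + (lane // 3))) {6,7,8,9,10,11,12,13,14,15}
step 35: p <- ((-8 - -2) + min(-8, lane)) {0,1,2,3,4,5,6,7,8,9,10,11,12,13,14,15}
step 36: q <- (lane // -3)            {0,1,2,3,4,5,6,7,8,9,10,11,12,13,14,15}
step 37: u <- max(p, max(-2, 9))      {0,1,2,3,4,5,6,7,8,9,10,11,12,13,14,15}

Answer: 38 steps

u: 9,9,9,9,9,9,9,9,9,9,9,9,9,9,9,9
p: -14,-14,-14,-14,-14,-14,-14,-14,-14,-14,-14,-14,-14,-14,-14,-14
q: 0,-1,-1,-1,-2,-2,-2,-3,-3,-3,-4,-4,-4,-5,-5,-5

steps = 38; useful = 416; efficiency = 416/608 = 13/19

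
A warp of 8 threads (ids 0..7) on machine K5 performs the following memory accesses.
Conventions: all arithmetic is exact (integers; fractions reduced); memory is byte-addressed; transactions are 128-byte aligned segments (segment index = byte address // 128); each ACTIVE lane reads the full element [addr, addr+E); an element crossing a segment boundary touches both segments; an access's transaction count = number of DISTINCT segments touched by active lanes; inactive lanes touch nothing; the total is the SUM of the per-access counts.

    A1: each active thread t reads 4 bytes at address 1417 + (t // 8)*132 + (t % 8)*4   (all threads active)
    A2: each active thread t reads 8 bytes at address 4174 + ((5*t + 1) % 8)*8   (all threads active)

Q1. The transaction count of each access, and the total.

A1: 1 transaction
A2: 2 transactions

Answer: 1,2; total 3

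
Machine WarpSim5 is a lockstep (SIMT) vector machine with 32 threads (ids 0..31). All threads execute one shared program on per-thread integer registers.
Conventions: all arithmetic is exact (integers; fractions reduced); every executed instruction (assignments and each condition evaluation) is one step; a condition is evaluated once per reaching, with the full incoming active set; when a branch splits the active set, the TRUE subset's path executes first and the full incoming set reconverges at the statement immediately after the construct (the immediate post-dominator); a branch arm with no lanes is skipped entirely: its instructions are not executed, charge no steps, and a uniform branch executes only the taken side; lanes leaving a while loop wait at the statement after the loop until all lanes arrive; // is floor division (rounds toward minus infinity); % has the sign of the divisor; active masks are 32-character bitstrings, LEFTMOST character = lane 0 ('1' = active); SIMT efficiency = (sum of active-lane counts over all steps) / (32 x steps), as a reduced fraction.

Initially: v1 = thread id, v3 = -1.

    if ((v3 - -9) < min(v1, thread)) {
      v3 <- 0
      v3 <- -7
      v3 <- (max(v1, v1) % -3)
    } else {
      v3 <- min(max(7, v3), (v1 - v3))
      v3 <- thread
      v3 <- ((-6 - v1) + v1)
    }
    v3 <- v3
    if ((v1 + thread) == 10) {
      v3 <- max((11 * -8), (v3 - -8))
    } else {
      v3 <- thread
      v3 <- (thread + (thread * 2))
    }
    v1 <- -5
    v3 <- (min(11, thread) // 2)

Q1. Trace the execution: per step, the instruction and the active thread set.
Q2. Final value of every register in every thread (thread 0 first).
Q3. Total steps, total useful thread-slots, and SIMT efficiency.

step 0: eval ((v3 - -9) < min(v1, thread)) 11111111111111111111111111111111
step 1: v3 <- 0                      00000000011111111111111111111111
step 2: v3 <- -7                     00000000011111111111111111111111
step 3: v3 <- (max(v1, v1) % -3)     00000000011111111111111111111111
step 4: v3 <- min(max(7, v3), (v1 - v3)) 11111111100000000000000000000000
step 5: v3 <- thread                 11111111100000000000000000000000
step 6: v3 <- ((-6 - v1) + v1)       11111111100000000000000000000000
step 7: v3 <- v3                     11111111111111111111111111111111
step 8: eval ((v1 + thread) == 10)   11111111111111111111111111111111
step 9: v3 <- max((11 * -8), (v3 - -8)) 00000100000000000000000000000000
step 10: v3 <- thread                 11111011111111111111111111111111
step 11: v3 <- (thread + (thread * 2)) 11111011111111111111111111111111
step 12: v1 <- -5                     11111111111111111111111111111111
step 13: v3 <- (min(11, thread) // 2) 11111111111111111111111111111111

Answer: 14 steps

v1: -5,-5,-5,-5,-5,-5,-5,-5,-5,-5,-5,-5,-5,-5,-5,-5,-5,-5,-5,-5,-5,-5,-5,-5,-5,-5,-5,-5,-5,-5,-5,-5
v3: 0,0,1,1,2,2,3,3,4,4,5,5,5,5,5,5,5,5,5,5,5,5,5,5,5,5,5,5,5,5,5,5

steps = 14; useful = 319; efficiency = 319/448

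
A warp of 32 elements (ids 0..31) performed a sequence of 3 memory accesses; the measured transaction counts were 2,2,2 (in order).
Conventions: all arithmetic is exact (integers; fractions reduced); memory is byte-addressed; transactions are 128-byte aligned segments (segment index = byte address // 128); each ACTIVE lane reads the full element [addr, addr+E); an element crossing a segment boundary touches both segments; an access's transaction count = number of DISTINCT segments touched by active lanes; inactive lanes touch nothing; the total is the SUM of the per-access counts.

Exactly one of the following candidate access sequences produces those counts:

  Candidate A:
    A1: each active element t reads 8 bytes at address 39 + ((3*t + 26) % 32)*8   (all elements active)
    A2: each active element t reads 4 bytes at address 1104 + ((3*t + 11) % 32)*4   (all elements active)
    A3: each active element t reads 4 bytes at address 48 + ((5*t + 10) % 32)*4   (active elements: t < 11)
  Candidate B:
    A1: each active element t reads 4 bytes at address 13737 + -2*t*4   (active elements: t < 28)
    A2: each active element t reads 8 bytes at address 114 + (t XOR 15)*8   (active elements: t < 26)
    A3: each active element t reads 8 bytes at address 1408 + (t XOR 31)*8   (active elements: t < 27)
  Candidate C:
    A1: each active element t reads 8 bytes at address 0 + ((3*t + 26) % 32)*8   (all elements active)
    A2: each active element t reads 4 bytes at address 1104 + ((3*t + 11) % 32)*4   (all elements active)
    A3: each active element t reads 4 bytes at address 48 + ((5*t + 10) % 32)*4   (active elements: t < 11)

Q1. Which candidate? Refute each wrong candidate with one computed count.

A: A1 gives 3 transactions, not 2
B: A1 gives 3 transactions, not 2
C: all counts match (2,2,2)

Answer: C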